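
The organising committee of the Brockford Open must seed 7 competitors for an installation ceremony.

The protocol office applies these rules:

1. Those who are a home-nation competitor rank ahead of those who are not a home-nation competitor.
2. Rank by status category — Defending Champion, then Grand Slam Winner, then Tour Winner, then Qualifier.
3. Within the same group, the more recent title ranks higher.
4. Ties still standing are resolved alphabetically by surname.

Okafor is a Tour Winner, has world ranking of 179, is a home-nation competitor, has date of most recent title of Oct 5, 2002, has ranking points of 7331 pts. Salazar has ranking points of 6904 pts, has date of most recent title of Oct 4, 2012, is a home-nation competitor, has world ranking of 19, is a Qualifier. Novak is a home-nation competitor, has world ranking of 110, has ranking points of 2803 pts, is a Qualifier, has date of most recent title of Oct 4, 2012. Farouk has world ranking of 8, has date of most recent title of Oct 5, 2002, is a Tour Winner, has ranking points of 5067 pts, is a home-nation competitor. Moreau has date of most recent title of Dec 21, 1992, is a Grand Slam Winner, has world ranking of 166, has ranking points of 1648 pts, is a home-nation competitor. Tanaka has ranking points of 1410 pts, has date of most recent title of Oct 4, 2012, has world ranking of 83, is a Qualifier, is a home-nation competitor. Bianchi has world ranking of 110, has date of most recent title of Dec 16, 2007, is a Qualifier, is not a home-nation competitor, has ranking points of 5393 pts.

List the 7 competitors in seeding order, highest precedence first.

By the first rule: Moreau, Farouk, Okafor, Novak, Salazar and Tanaka (each a home-nation competitor); then Bianchi (not a home-nation competitor).
Among Moreau, Farouk, Okafor, Novak, Salazar and Tanaka, by status category: Moreau (Grand Slam Winner) before Farouk and Okafor (Tour Winner) before Novak, Salazar and Tanaka (Qualifier).
Farouk and Okafor both have date of most recent title Oct 5, 2002, so the next rule applies.
Among Farouk and Okafor, alphabetically by surname: Farouk before Okafor.
Novak, Salazar and Tanaka all have date of most recent title Oct 4, 2012, so the next rule applies.
Among Novak, Salazar and Tanaka, alphabetically by surname: Novak before Salazar before Tanaka.
Full order: Moreau, Farouk, Okafor, Novak, Salazar, Tanaka, Bianchi.

Moreau, Farouk, Okafor, Novak, Salazar, Tanaka, Bianchi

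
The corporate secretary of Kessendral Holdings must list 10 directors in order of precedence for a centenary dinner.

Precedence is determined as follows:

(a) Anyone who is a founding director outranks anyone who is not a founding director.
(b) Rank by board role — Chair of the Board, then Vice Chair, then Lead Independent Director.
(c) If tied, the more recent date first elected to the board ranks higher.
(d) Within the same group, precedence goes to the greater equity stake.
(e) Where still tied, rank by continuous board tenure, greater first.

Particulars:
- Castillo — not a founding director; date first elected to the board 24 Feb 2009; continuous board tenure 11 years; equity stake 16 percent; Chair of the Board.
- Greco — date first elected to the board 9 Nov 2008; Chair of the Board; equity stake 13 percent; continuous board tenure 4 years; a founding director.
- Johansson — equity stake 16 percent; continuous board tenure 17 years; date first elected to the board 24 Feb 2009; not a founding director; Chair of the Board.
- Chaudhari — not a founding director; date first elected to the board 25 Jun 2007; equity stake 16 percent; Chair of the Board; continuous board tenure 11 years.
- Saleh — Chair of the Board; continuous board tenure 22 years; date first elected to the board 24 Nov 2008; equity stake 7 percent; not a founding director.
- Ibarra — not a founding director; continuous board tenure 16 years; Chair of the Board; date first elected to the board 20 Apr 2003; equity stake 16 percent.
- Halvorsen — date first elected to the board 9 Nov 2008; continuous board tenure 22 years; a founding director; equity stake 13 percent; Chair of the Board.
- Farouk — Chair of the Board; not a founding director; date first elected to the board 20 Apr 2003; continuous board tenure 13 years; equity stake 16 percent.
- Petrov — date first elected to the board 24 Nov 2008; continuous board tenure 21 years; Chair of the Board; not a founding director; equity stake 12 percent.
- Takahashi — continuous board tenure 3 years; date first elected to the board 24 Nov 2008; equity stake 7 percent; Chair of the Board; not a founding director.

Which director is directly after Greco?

Johansson

By the first rule: Halvorsen and Greco (both a founding director); then Johansson, Castillo, Petrov, Saleh, Takahashi, Chaudhari, Ibarra and Farouk (each not a founding director).
Halvorsen and Greco are each Chair of the Board, so the next rule applies.
Halvorsen and Greco both have date first elected to the board 9 Nov 2008, so the next rule applies.
Halvorsen and Greco both have equity stake 13 percent, so the next rule applies.
Among Halvorsen and Greco, by continuous board tenure (higher first): Halvorsen (22 years) before Greco (4 years).
Johansson, Castillo, Petrov, Saleh, Takahashi, Chaudhari, Ibarra and Farouk are each Chair of the Board, so the next rule applies.
Among Johansson, Castillo, Petrov, Saleh, Takahashi, Chaudhari, Ibarra and Farouk, by date first elected to the board (later first): Johansson and Castillo (24 Feb 2009) before Petrov, Saleh and Takahashi (24 Nov 2008) before Chaudhari (25 Jun 2007) before Ibarra and Farouk (20 Apr 2003).
Johansson and Castillo both have equity stake 16 percent, so the next rule applies.
Among Johansson and Castillo, by continuous board tenure (higher first): Johansson (17 years) before Castillo (11 years).
Among Petrov, Saleh and Takahashi, by equity stake (higher first): Petrov (12 percent) before Saleh and Takahashi (7 percent).
Among Saleh and Takahashi, by continuous board tenure (higher first): Saleh (22 years) before Takahashi (3 years).
Ibarra and Farouk both have equity stake 16 percent, so the next rule applies.
Among Ibarra and Farouk, by continuous board tenure (higher first): Ibarra (16 years) before Farouk (13 years).
Order: Halvorsen, Greco, Johansson, Castillo, Petrov, Saleh, Takahashi, Chaudhari, Ibarra, Farouk.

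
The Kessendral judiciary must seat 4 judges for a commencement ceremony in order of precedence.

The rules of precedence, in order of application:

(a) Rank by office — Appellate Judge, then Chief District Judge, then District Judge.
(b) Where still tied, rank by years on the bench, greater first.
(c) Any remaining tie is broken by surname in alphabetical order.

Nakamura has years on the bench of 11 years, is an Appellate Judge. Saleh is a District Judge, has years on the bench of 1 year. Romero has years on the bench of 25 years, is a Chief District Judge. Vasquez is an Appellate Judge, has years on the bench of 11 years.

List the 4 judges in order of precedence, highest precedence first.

Nakamura, Vasquez, Romero, Saleh

By office: Nakamura and Vasquez (Appellate Judge); then Romero (Chief District Judge); then Saleh (District Judge).
Nakamura and Vasquez both have years on the bench 11 years, so the next rule applies.
Among Nakamura and Vasquez, alphabetically by surname: Nakamura before Vasquez.
Full order: Nakamura, Vasquez, Romero, Saleh.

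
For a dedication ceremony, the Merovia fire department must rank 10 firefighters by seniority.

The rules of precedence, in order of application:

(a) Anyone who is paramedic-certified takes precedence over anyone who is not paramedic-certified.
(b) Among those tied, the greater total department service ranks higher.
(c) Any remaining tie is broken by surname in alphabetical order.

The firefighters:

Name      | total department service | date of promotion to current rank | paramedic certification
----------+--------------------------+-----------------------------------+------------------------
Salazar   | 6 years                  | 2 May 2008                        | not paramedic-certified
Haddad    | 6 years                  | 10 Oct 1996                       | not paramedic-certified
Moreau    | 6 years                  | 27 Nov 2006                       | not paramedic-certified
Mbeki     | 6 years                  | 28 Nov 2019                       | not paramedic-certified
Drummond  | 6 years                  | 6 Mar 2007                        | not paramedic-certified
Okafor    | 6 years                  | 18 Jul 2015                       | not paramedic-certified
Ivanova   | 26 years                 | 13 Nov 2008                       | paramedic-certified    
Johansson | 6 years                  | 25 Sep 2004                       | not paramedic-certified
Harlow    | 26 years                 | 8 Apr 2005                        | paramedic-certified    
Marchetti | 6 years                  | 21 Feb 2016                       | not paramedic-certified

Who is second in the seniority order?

By the first rule: Harlow and Ivanova (both paramedic-certified); then Drummond, Haddad, Johansson, Marchetti, Mbeki, Moreau, Okafor and Salazar (each not paramedic-certified).
Harlow and Ivanova both have total department service 26 years, so the next rule applies.
Among Harlow and Ivanova, alphabetically by surname: Harlow before Ivanova.
Drummond, Haddad, Johansson, Marchetti, Mbeki, Moreau, Okafor and Salazar all have total department service 6 years, so the next rule applies.
Among Drummond, Haddad, Johansson, Marchetti, Mbeki, Moreau, Okafor and Salazar, alphabetically by surname: Drummond before Haddad before Johansson before Marchetti before Mbeki before Moreau before Okafor before Salazar.
Order: Harlow, Ivanova, Drummond, Haddad, Johansson, Marchetti, Mbeki, Moreau, Okafor, Salazar.

Ivanova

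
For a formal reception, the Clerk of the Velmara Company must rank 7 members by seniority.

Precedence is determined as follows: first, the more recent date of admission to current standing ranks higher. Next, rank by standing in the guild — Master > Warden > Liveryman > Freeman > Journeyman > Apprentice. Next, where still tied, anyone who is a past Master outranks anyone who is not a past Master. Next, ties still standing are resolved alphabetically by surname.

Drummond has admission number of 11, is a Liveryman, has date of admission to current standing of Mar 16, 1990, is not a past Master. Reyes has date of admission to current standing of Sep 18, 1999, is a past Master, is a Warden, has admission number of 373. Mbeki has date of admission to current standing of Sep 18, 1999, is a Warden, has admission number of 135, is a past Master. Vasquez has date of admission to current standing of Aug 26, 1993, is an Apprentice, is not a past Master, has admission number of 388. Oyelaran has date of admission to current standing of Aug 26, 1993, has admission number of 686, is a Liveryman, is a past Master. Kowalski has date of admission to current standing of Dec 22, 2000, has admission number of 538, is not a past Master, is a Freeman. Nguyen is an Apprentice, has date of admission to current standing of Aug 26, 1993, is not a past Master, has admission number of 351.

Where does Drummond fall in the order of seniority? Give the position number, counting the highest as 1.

7

By date of admission to current standing (later first): Kowalski (Dec 22, 2000); then Mbeki and Reyes (both Sep 18, 1999); then Oyelaran, Nguyen and Vasquez (each Aug 26, 1993); then Drummond (Mar 16, 1990).
Mbeki and Reyes are each Warden, so the next rule applies.
Mbeki and Reyes are each a past Master, so the next rule applies.
Among Mbeki and Reyes, alphabetically by surname: Mbeki before Reyes.
Among Oyelaran, Nguyen and Vasquez, by standing in the guild: Oyelaran (Liveryman) before Nguyen and Vasquez (Apprentice).
Nguyen and Vasquez are each not a past Master, so the next rule applies.
Among Nguyen and Vasquez, alphabetically by surname: Nguyen before Vasquez.
Order: Kowalski, Mbeki, Reyes, Oyelaran, Nguyen, Vasquez, Drummond. So position 7.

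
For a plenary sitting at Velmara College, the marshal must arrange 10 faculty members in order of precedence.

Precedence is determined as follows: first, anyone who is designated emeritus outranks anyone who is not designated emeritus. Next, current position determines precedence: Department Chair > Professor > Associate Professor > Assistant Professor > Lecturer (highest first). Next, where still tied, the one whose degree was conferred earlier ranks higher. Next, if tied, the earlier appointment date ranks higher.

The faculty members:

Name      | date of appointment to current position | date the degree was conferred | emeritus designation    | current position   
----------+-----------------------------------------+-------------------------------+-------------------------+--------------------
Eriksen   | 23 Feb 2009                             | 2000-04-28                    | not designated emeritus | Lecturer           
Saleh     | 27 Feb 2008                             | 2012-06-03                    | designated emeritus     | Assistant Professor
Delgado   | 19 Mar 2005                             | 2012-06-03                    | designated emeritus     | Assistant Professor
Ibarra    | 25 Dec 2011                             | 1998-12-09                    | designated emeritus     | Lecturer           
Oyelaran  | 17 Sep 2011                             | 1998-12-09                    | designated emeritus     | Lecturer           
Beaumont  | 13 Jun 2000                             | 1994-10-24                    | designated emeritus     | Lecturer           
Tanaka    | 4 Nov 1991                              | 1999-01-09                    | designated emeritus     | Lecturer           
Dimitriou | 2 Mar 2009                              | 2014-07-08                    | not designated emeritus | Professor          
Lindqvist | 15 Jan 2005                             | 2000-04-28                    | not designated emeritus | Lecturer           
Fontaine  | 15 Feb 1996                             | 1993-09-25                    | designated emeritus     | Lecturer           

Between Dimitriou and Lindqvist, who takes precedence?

By the first rule: Delgado, Saleh, Fontaine, Beaumont, Oyelaran, Ibarra and Tanaka (each designated emeritus); then Dimitriou, Lindqvist and Eriksen (each not designated emeritus).
Among Delgado, Saleh, Fontaine, Beaumont, Oyelaran, Ibarra and Tanaka, by current position: Delgado and Saleh (Assistant Professor) before Fontaine, Beaumont, Oyelaran, Ibarra and Tanaka (Lecturer).
Delgado and Saleh both have date the degree was conferred 2012-06-03, so the next rule applies.
Among Delgado and Saleh, by date of appointment to current position (earlier first): Delgado (19 Mar 2005) before Saleh (27 Feb 2008).
Among Fontaine, Beaumont, Oyelaran, Ibarra and Tanaka, by date the degree was conferred (earlier first): Fontaine (1993-09-25) before Beaumont (1994-10-24) before Oyelaran and Ibarra (1998-12-09) before Tanaka (1999-01-09).
Among Oyelaran and Ibarra, by date of appointment to current position (earlier first): Oyelaran (17 Sep 2011) before Ibarra (25 Dec 2011).
Among Dimitriou, Lindqvist and Eriksen, by current position: Dimitriou (Professor) before Lindqvist and Eriksen (Lecturer).
Lindqvist and Eriksen both have date the degree was conferred 2000-04-28, so the next rule applies.
Among Lindqvist and Eriksen, by date of appointment to current position (earlier first): Lindqvist (15 Jan 2005) before Eriksen (23 Feb 2009).
So Dimitriou takes precedence.

Dimitriou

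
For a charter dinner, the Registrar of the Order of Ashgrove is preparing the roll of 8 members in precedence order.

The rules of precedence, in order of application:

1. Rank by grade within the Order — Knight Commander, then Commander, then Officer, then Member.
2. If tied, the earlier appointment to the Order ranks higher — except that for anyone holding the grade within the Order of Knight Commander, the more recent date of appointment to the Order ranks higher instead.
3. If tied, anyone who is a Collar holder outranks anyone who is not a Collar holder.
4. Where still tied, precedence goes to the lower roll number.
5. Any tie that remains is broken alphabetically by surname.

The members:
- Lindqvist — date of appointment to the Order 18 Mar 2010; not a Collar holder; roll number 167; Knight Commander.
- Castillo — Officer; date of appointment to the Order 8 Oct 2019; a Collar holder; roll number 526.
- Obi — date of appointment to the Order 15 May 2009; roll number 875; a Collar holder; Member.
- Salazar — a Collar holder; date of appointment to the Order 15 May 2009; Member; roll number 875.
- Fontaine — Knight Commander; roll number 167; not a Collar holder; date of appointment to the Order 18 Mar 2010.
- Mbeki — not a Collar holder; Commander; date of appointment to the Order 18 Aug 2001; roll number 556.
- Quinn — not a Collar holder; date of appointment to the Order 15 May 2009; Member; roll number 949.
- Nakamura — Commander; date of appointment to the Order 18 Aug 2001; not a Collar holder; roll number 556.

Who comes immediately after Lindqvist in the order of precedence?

By grade within the Order: Fontaine and Lindqvist (Knight Commander); then Mbeki and Nakamura (Commander); then Castillo (Officer); then Obi, Salazar and Quinn (Member).
Fontaine and Lindqvist both have date of appointment to the Order 18 Mar 2010, so the next rule applies.
Fontaine and Lindqvist are each not a Collar holder, so the next rule applies.
Fontaine and Lindqvist both have roll number 167, so the next rule applies.
Among Fontaine and Lindqvist, alphabetically by surname: Fontaine before Lindqvist.
Mbeki and Nakamura both have date of appointment to the Order 18 Aug 2001, so the next rule applies.
Mbeki and Nakamura are each not a Collar holder, so the next rule applies.
Mbeki and Nakamura both have roll number 556, so the next rule applies.
Among Mbeki and Nakamura, alphabetically by surname: Mbeki before Nakamura.
Obi, Salazar and Quinn all have date of appointment to the Order 15 May 2009, so the next rule applies.
Among Obi, Salazar and Quinn, a Collar holder before not a Collar holder: Obi and Salazar (a Collar holder) before Quinn (not a Collar holder).
Obi and Salazar both have roll number 875, so the next rule applies.
Among Obi and Salazar, alphabetically by surname: Obi before Salazar.
Order: Fontaine, Lindqvist, Mbeki, Nakamura, Castillo, Obi, Salazar, Quinn.

Mbeki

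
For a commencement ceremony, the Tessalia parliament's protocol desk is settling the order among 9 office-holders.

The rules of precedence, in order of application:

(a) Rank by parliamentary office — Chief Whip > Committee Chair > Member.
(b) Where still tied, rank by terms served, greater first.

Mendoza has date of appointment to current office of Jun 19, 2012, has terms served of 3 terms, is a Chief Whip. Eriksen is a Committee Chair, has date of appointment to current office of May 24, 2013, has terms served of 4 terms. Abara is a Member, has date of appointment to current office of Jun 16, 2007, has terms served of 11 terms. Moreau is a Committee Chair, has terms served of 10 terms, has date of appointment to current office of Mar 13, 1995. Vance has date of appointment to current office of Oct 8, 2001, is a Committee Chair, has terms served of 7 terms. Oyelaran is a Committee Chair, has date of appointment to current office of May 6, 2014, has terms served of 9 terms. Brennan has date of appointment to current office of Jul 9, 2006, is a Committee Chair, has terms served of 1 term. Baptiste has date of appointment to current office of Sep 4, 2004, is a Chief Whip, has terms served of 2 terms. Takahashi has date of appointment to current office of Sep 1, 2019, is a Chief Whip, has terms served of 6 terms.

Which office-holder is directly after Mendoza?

Baptiste

By parliamentary office: Takahashi, Mendoza and Baptiste (Chief Whip); then Moreau, Oyelaran, Vance, Eriksen and Brennan (Committee Chair); then Abara (Member).
Among Takahashi, Mendoza and Baptiste, by terms served (higher first): Takahashi (6 terms) before Mendoza (3 terms) before Baptiste (2 terms).
Among Moreau, Oyelaran, Vance, Eriksen and Brennan, by terms served (higher first): Moreau (10 terms) before Oyelaran (9 terms) before Vance (7 terms) before Eriksen (4 terms) before Brennan (1 term).
Order: Takahashi, Mendoza, Baptiste, Moreau, Oyelaran, Vance, Eriksen, Brennan, Abara.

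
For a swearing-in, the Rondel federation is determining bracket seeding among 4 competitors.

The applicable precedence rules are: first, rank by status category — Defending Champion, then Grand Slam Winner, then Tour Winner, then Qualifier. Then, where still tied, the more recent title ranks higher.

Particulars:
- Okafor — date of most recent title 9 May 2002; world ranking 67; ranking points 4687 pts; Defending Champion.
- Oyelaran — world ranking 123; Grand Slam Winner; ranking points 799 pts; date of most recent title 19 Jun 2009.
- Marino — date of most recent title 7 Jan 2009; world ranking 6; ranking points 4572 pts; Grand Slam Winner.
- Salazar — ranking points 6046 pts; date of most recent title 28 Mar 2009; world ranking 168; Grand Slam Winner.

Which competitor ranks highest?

Okafor

By status category: Okafor (Defending Champion); then Oyelaran, Salazar and Marino (Grand Slam Winner).
Among Oyelaran, Salazar and Marino, by date of most recent title (later first): Oyelaran (19 Jun 2009) before Salazar (28 Mar 2009) before Marino (7 Jan 2009).
Order: Okafor, Oyelaran, Salazar, Marino.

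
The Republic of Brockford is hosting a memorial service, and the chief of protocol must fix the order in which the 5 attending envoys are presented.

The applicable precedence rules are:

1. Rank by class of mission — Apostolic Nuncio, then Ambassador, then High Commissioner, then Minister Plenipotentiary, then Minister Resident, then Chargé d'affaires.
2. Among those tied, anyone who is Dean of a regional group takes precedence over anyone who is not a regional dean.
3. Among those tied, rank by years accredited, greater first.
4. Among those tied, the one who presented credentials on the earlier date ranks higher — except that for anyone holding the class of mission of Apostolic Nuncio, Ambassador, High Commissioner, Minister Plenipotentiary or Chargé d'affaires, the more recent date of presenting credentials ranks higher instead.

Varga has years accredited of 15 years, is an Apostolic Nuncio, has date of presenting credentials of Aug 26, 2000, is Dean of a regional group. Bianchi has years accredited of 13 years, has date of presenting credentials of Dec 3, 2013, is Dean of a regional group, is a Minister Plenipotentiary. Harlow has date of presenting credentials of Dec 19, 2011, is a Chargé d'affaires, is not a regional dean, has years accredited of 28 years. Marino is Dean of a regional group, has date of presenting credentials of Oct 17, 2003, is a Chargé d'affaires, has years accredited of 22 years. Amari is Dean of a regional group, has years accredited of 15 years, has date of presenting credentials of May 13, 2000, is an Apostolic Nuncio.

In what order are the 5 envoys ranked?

Varga, Amari, Bianchi, Marino, Harlow

By class of mission: Varga and Amari (Apostolic Nuncio); then Bianchi (Minister Plenipotentiary); then Marino and Harlow (Chargé d'affaires).
Varga and Amari are each Dean of a regional group, so the next rule applies.
Varga and Amari both have years accredited 15 years, so the next rule applies.
Among Varga and Amari, by date of presenting credentials (later first) (reversed rule for this group): Varga (Aug 26, 2000) before Amari (May 13, 2000).
Among Marino and Harlow, Dean of a regional group before not a regional dean: Marino (Dean of a regional group) before Harlow (not a regional dean).
Full order: Varga, Amari, Bianchi, Marino, Harlow.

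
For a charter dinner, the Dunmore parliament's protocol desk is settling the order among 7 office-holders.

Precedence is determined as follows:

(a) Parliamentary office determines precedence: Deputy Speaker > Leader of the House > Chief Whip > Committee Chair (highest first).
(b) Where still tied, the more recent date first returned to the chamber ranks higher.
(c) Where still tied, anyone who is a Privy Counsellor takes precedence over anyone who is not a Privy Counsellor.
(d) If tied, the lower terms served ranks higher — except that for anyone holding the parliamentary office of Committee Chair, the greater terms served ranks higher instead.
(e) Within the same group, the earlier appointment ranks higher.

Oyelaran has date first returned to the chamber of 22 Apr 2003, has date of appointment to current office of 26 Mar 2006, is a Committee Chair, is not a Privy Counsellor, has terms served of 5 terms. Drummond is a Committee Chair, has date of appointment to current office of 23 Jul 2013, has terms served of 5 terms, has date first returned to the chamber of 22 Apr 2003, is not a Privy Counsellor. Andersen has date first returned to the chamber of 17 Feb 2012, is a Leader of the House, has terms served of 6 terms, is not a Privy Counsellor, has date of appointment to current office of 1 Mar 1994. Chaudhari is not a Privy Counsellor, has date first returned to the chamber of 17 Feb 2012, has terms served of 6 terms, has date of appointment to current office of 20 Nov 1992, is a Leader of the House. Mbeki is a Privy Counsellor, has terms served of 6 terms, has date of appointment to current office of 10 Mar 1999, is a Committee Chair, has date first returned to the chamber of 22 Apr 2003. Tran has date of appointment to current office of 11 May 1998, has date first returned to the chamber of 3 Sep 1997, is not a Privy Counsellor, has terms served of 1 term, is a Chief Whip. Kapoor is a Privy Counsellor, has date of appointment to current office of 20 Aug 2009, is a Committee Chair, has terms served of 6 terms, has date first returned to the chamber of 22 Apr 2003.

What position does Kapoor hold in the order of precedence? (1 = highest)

5

By parliamentary office: Chaudhari and Andersen (Leader of the House); then Tran (Chief Whip); then Mbeki, Kapoor, Oyelaran and Drummond (Committee Chair).
Chaudhari and Andersen both have date first returned to the chamber 17 Feb 2012, so the next rule applies.
Chaudhari and Andersen are each not a Privy Counsellor, so the next rule applies.
Chaudhari and Andersen both have terms served 6 terms, so the next rule applies.
Among Chaudhari and Andersen, by date of appointment to current office (earlier first): Chaudhari (20 Nov 1992) before Andersen (1 Mar 1994).
Mbeki, Kapoor, Oyelaran and Drummond all have date first returned to the chamber 22 Apr 2003, so the next rule applies.
Among Mbeki, Kapoor, Oyelaran and Drummond, a Privy Counsellor before not a Privy Counsellor: Mbeki and Kapoor (a Privy Counsellor) before Oyelaran and Drummond (not a Privy Counsellor).
Mbeki and Kapoor both have terms served 6 terms, so the next rule applies.
Among Mbeki and Kapoor, by date of appointment to current office (earlier first): Mbeki (10 Mar 1999) before Kapoor (20 Aug 2009).
Oyelaran and Drummond both have terms served 5 terms, so the next rule applies.
Among Oyelaran and Drummond, by date of appointment to current office (earlier first): Oyelaran (26 Mar 2006) before Drummond (23 Jul 2013).
Order: Chaudhari, Andersen, Tran, Mbeki, Kapoor, Oyelaran, Drummond. So position 5.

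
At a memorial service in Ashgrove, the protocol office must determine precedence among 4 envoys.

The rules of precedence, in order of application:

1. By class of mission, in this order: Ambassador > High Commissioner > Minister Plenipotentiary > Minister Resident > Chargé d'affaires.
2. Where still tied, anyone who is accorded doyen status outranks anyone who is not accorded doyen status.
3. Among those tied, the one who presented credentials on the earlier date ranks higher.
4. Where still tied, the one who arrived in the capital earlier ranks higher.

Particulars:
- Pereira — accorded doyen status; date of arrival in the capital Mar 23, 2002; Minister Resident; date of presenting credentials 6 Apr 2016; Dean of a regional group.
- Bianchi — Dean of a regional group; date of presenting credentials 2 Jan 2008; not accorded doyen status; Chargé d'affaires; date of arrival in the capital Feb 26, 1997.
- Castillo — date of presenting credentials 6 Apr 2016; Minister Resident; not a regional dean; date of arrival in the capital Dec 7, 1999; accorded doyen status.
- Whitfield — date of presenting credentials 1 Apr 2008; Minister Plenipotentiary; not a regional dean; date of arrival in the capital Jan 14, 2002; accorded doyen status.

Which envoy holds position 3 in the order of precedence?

By class of mission: Whitfield (Minister Plenipotentiary); then Castillo and Pereira (Minister Resident); then Bianchi (Chargé d'affaires).
Castillo and Pereira are each accorded doyen status, so the next rule applies.
Castillo and Pereira both have date of presenting credentials 6 Apr 2016, so the next rule applies.
Among Castillo and Pereira, by date of arrival in the capital (earlier first): Castillo (Dec 7, 1999) before Pereira (Mar 23, 2002).
Order: Whitfield, Castillo, Pereira, Bianchi.

Pereira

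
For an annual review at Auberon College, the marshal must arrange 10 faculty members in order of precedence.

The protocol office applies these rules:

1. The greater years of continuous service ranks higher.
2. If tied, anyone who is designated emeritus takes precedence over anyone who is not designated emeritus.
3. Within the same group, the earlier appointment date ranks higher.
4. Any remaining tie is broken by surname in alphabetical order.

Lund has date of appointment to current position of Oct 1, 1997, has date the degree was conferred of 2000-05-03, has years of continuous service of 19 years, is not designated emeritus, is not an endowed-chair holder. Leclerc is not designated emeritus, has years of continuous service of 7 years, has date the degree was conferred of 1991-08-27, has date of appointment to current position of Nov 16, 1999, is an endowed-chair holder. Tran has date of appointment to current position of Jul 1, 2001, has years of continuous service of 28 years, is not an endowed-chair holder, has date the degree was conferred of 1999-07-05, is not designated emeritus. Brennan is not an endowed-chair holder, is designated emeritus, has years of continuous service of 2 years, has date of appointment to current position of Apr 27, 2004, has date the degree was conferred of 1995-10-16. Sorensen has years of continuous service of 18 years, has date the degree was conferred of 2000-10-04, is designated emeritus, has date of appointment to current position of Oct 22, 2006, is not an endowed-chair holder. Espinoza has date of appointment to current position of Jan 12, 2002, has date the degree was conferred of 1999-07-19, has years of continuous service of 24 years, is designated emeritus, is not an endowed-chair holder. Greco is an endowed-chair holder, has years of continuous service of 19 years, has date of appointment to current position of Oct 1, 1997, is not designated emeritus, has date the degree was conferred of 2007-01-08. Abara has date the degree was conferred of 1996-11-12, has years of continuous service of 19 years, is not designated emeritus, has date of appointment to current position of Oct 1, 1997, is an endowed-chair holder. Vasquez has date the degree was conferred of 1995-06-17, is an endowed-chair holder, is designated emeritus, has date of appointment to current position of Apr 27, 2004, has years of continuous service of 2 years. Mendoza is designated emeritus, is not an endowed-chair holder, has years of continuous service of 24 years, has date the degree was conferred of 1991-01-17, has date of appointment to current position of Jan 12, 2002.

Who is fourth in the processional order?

By years of continuous service (higher first): Tran (28 years); then Espinoza and Mendoza (both 24 years); then Abara, Greco and Lund (each 19 years); then Sorensen (18 years); then Leclerc (7 years); then Brennan and Vasquez (both 2 years).
Espinoza and Mendoza are each designated emeritus, so the next rule applies.
Espinoza and Mendoza both have date of appointment to current position Jan 12, 2002, so the next rule applies.
Among Espinoza and Mendoza, alphabetically by surname: Espinoza before Mendoza.
Abara, Greco and Lund are each not designated emeritus, so the next rule applies.
Abara, Greco and Lund all have date of appointment to current position Oct 1, 1997, so the next rule applies.
Among Abara, Greco and Lund, alphabetically by surname: Abara before Greco before Lund.
Brennan and Vasquez are each designated emeritus, so the next rule applies.
Brennan and Vasquez both have date of appointment to current position Apr 27, 2004, so the next rule applies.
Among Brennan and Vasquez, alphabetically by surname: Brennan before Vasquez.
Order: Tran, Espinoza, Mendoza, Abara, Greco, Lund, Sorensen, Leclerc, Brennan, Vasquez.

Abara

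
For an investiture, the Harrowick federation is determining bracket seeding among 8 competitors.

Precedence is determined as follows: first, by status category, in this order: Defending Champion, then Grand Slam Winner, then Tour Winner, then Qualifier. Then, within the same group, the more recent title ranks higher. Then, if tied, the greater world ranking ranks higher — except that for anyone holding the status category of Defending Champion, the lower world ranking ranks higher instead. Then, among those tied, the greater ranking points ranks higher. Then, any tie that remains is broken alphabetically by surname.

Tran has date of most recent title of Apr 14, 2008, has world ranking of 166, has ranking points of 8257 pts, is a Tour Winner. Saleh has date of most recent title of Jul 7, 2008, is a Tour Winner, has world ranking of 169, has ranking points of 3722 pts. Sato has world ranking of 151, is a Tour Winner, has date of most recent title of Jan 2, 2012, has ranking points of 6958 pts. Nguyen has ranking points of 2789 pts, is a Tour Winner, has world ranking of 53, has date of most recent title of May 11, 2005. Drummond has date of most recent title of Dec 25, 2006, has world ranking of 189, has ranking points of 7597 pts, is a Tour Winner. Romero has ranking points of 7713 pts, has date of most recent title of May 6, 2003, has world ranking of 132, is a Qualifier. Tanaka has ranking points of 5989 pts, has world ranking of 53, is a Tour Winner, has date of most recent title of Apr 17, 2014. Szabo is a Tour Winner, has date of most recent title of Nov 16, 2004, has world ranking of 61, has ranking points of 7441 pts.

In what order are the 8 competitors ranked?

By status category: Tanaka, Sato, Saleh, Tran, Drummond, Nguyen and Szabo (Tour Winner); then Romero (Qualifier).
Among Tanaka, Sato, Saleh, Tran, Drummond, Nguyen and Szabo, by date of most recent title (later first): Tanaka (Apr 17, 2014) before Sato (Jan 2, 2012) before Saleh (Jul 7, 2008) before Tran (Apr 14, 2008) before Drummond (Dec 25, 2006) before Nguyen (May 11, 2005) before Szabo (Nov 16, 2004).
Full order: Tanaka, Sato, Saleh, Tran, Drummond, Nguyen, Szabo, Romero.

Tanaka, Sato, Saleh, Tran, Drummond, Nguyen, Szabo, Romero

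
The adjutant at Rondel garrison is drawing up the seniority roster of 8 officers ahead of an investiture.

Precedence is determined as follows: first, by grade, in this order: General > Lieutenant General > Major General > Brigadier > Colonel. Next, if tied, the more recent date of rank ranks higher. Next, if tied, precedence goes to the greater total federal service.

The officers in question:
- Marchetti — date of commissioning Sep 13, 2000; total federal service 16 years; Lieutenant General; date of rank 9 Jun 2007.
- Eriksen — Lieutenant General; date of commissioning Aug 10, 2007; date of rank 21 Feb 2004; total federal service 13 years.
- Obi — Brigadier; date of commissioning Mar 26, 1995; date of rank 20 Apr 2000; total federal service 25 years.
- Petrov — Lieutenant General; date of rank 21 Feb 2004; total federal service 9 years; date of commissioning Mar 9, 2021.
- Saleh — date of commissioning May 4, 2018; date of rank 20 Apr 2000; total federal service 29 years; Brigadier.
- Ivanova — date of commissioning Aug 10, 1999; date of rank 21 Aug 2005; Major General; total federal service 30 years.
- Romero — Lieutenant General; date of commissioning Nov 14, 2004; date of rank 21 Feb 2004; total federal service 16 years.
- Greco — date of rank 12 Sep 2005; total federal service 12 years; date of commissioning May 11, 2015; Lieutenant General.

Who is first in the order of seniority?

By grade: Marchetti, Greco, Romero, Eriksen and Petrov (Lieutenant General); then Ivanova (Major General); then Saleh and Obi (Brigadier).
Among Marchetti, Greco, Romero, Eriksen and Petrov, by date of rank (later first): Marchetti (9 Jun 2007) before Greco (12 Sep 2005) before Romero, Eriksen and Petrov (21 Feb 2004).
Among Romero, Eriksen and Petrov, by total federal service (higher first): Romero (16 years) before Eriksen (13 years) before Petrov (9 years).
Saleh and Obi both have date of rank 20 Apr 2000, so the next rule applies.
Among Saleh and Obi, by total federal service (higher first): Saleh (29 years) before Obi (25 years).
Order: Marchetti, Greco, Romero, Eriksen, Petrov, Ivanova, Saleh, Obi.

Marchetti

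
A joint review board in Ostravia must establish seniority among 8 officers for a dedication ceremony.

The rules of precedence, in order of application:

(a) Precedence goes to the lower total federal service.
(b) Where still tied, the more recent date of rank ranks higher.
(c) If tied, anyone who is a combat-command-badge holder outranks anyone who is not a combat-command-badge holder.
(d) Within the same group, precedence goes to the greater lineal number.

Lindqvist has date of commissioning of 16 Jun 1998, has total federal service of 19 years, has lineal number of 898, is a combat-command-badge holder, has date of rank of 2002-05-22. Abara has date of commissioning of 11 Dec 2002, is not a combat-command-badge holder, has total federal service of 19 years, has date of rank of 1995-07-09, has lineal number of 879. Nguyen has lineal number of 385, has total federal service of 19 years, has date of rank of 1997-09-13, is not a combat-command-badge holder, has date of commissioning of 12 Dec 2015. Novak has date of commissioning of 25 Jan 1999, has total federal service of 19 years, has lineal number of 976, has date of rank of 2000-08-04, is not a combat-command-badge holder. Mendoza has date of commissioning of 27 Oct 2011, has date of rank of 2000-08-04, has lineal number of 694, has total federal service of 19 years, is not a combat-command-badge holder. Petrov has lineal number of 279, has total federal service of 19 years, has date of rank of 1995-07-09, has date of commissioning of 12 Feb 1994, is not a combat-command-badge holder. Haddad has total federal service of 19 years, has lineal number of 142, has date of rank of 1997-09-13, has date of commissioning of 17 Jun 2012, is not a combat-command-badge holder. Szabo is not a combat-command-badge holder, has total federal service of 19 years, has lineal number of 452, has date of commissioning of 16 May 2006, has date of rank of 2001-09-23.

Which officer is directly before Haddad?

Nguyen

By total federal service (lower first): Lindqvist, Szabo, Novak, Mendoza, Nguyen, Haddad, Abara and Petrov (each 19 years).
Among Lindqvist, Szabo, Novak, Mendoza, Nguyen, Haddad, Abara and Petrov, by date of rank (later first): Lindqvist (2002-05-22) before Szabo (2001-09-23) before Novak and Mendoza (2000-08-04) before Nguyen and Haddad (1997-09-13) before Abara and Petrov (1995-07-09).
Novak and Mendoza are each not a combat-command-badge holder, so the next rule applies.
Among Novak and Mendoza, by lineal number (higher first): Novak (976) before Mendoza (694).
Nguyen and Haddad are each not a combat-command-badge holder, so the next rule applies.
Among Nguyen and Haddad, by lineal number (higher first): Nguyen (385) before Haddad (142).
Abara and Petrov are each not a combat-command-badge holder, so the next rule applies.
Among Abara and Petrov, by lineal number (higher first): Abara (879) before Petrov (279).
Order: Lindqvist, Szabo, Novak, Mendoza, Nguyen, Haddad, Abara, Petrov.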